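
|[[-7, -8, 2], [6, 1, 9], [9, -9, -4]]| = (1)*(-7)*det([[1, 9], [-9, -4]]) + (-1)*(-8)*det([[6, 9], [9, -4]]) + (1)*(2)*det([[6, 1], [9, -9]])
= -539 + -840 + -126
= -1505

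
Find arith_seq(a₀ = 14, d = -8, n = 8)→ [14, 6, -2, -10, -18, -26, -34, -42]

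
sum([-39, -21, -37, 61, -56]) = (-39) + (-21) + (-37) + 61 + (-56)
= -92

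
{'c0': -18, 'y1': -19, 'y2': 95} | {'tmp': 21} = {'c0': -18, 'y1': -19, 'y2': 95, 'tmp': 21}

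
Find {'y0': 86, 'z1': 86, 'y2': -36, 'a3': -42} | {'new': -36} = {'y0': 86, 'z1': 86, 'y2': -36, 'a3': -42, 'new': -36}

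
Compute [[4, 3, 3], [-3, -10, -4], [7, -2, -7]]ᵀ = [[4, -3, 7], [3, -10, -2], [3, -4, -7]]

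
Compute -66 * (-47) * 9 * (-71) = -1982178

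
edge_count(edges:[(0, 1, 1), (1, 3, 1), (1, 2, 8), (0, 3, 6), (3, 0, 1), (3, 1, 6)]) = 6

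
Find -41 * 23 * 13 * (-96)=1176864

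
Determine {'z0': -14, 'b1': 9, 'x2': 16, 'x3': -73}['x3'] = -73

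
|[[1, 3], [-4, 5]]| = 17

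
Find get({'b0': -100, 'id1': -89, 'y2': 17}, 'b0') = -100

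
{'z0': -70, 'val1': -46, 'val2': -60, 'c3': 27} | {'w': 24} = {'z0': -70, 'val1': -46, 'val2': -60, 'c3': 27, 'w': 24}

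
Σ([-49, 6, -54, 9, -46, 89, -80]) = (-49) + 6 + (-54) + 9 + (-46) + 89 + (-80)
= -125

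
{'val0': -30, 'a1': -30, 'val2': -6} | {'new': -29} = {'val0': -30, 'a1': -30, 'val2': -6, 'new': -29}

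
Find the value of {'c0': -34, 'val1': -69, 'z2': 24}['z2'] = 24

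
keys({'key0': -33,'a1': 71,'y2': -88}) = ['key0', 'a1', 'y2']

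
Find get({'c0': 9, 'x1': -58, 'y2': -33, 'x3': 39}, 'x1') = -58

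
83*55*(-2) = -9130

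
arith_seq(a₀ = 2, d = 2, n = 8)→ [2, 4, 6, 8, 10, 12, 14, 16]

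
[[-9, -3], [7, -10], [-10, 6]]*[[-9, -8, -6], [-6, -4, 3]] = [[99, 84, 45], [-3, -16, -72], [54, 56, 78]]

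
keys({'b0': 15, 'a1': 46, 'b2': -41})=['b0', 'a1', 'b2']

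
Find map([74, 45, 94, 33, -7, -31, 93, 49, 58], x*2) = 74*2=148, 45*2=90, 94*2=188, 33*2=66, -7*2=-14, -31*2=-62, 93*2=186, 49*2=98, 58*2=116
= [148, 90, 188, 66, -14, -62, 186, 98, 116]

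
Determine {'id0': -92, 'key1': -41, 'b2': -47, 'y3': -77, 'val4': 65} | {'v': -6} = {'id0': -92, 'key1': -41, 'b2': -47, 'y3': -77, 'val4': 65, 'v': -6}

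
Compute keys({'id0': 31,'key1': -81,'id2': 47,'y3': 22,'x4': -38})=['id0', 'key1', 'id2', 'y3', 'x4']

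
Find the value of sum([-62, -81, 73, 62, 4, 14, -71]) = (-62) + (-81) + 73 + 62 + 4 + 14 + (-71)
= -61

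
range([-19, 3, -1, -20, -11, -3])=23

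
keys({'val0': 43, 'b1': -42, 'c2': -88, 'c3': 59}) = ['val0', 'b1', 'c2', 'c3']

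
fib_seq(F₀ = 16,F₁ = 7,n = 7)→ [16, 7, 23, 30, 53, 83, 136]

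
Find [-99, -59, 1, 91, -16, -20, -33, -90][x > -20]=[1, 91, -16]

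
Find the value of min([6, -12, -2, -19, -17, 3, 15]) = -19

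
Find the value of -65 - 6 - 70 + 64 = -77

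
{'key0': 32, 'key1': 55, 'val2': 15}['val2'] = 15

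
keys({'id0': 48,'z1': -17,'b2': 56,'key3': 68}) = ['id0', 'z1', 'b2', 'key3']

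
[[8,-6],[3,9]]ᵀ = [[8, 3], [-6, 9]]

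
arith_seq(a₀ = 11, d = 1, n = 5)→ a_0 = 11 + 0*1 = 11
a_1 = 11 + 1*1 = 12
a_2 = 11 + 2*1 = 13
...
= [11, 12, 13, 14, 15]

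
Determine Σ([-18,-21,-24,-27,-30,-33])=(-18) + (-21) + (-24) + (-27) + (-30) + (-33)
= -153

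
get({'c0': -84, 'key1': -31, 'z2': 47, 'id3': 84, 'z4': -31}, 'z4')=-31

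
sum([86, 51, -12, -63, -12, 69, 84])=203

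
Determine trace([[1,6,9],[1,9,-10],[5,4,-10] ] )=diagonal: 1 + 9 + (-10)
= 0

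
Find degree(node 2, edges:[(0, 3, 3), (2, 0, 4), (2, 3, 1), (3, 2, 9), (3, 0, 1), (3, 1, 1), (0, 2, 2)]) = incident: (2,0), (2,3), (3,2), (0,2)
= 4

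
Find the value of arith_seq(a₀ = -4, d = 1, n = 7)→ a_0 = -4 + 0*1 = -4
a_1 = -4 + 1*1 = -3
a_2 = -4 + 2*1 = -2
...
= [-4, -3, -2, -1, 0, 1, 2]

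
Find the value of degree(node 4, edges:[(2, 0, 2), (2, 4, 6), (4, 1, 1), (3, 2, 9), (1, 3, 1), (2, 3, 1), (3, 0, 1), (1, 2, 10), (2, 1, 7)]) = incident: (2,4), (4,1)
= 2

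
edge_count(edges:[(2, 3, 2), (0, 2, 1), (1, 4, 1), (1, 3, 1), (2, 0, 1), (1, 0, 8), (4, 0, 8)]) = 7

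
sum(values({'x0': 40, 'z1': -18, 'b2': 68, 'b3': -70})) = 20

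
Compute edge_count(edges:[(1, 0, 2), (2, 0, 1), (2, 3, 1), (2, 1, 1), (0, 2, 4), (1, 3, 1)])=6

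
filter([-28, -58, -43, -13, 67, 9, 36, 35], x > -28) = keep x where x > -28: -28✗, -58✗, -43✗, -13✓, 67✓, 9✓, 36✓, 35✓
= [-13, 67, 9, 36, 35]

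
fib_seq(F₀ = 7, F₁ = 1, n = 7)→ [7, 1, 8, 9, 17, 26, 43]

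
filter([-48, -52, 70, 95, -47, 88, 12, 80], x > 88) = [95]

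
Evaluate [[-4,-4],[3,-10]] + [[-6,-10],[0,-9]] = [[-10, -14], [3, -19]]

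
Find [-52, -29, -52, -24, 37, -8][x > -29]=keep x where x > -29: -52✗, -29✗, -52✗, -24✓, 37✓, -8✓
= [-24, 37, -8]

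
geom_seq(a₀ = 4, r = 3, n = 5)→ a_0 = 4*3^0 = 4
a_1 = 4*3^1 = 12
a_2 = 4*3^2 = 36
...
= [4, 12, 36, 108, 324]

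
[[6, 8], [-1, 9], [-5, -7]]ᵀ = [[6, -1, -5], [8, 9, -7]]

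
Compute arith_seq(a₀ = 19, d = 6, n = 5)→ a_0 = 19 + 0*6 = 19
a_1 = 19 + 1*6 = 25
a_2 = 19 + 2*6 = 31
...
= [19, 25, 31, 37, 43]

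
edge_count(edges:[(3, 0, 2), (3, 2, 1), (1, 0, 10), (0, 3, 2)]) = 4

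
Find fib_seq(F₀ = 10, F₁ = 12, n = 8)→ F_2 = F_1 + F_0 = 22
F_3 = F_2 + F_1 = 34
F_4 = F_3 + F_2 = 56
...
= [10, 12, 22, 34, 56, 90, 146, 236]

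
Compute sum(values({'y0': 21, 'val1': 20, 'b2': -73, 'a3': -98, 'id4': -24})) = 21 + 20 + (-73) + (-98) + (-24)
= -154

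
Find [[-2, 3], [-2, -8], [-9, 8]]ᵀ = [[-2, -2, -9], [3, -8, 8]]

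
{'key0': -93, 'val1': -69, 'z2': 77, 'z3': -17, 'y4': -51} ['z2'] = 77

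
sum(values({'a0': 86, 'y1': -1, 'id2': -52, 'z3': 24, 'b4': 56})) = 86 + (-1) + (-52) + 24 + 56
= 113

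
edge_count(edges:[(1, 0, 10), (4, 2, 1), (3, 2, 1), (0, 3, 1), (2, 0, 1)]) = 5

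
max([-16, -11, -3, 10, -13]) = 10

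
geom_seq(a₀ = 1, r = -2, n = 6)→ a_0 = 1*(-2)^0 = 1
a_1 = 1*(-2)^1 = -2
a_2 = 1*(-2)^2 = 4
...
= [1, -2, 4, -8, 16, -32]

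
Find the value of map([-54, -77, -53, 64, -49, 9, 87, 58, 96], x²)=[2916, 5929, 2809, 4096, 2401, 81, 7569, 3364, 9216]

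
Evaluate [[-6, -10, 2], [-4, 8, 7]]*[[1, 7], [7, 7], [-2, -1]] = [[-80, -114], [38, 21]]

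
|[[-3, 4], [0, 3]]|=-9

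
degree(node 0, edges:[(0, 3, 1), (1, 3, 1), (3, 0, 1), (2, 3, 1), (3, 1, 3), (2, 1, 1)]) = incident: (0,3), (3,0)
= 2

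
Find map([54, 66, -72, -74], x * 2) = 54*2=108, 66*2=132, -72*2=-144, -74*2=-148
= [108, 132, -144, -148]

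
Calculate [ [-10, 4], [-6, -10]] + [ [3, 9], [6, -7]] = [[-7, 13], [0, -17]]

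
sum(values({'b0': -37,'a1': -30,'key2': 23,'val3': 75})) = (-37) + (-30) + 23 + 75
= 31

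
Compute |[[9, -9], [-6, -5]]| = (9)*(-5) - (-9)*(-6)
= -99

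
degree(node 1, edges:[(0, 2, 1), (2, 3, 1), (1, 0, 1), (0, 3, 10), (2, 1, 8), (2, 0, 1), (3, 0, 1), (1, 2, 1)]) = 3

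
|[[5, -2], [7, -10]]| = (5)*(-10) - (-2)*(7)
= -36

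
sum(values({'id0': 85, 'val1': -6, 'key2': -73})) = 6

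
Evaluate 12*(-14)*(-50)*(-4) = -33600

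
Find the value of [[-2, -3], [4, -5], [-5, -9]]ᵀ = [[-2, 4, -5], [-3, -5, -9]]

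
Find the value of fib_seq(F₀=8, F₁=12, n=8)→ [8, 12, 20, 32, 52, 84, 136, 220]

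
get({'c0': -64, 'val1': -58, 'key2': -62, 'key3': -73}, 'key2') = -62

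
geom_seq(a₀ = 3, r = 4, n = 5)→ a_0 = 3*4^0 = 3
a_1 = 3*4^1 = 12
a_2 = 3*4^2 = 48
...
= [3, 12, 48, 192, 768]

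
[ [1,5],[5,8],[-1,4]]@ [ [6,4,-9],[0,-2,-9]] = [[6, -6, -54], [30, 4, -117], [-6, -12, -27]]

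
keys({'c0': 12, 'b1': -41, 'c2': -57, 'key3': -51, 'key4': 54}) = ['c0', 'b1', 'c2', 'key3', 'key4']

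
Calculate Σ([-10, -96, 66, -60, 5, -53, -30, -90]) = (-10) + (-96) + 66 + (-60) + 5 + (-53) + (-30) + (-90)
= -268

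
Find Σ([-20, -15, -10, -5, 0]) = -50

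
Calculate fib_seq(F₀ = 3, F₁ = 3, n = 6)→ F_2 = F_1 + F_0 = 6
F_3 = F_2 + F_1 = 9
F_4 = F_3 + F_2 = 15
...
= [3, 3, 6, 9, 15, 24]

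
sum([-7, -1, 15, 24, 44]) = (-7) + (-1) + 15 + 24 + 44
= 75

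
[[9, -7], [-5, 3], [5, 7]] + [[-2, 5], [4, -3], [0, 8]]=[[7, -2], [-1, 0], [5, 15]]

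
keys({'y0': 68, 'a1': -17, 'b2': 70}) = ['y0', 'a1', 'b2']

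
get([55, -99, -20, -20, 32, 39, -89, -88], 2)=-20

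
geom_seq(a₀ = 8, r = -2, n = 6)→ a_0 = 8*(-2)^0 = 8
a_1 = 8*(-2)^1 = -16
a_2 = 8*(-2)^2 = 32
...
= [8, -16, 32, -64, 128, -256]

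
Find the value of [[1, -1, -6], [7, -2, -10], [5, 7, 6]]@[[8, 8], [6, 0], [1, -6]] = C[0][0] = (1)*(8) + (-1)*(6) + (-6)*(1) = -4
C[0][1] = (1)*(8) + (-1)*(0) + (-6)*(-6) = 44
C[1][0] = (7)*(8) + (-2)*(6) + (-10)*(1) = 34
C[1][1] = (7)*(8) + (-2)*(0) + (-10)*(-6) = 116
C[2][0] = (5)*(8) + (7)*(6) + (6)*(1) = 88
C[2][1] = (5)*(8) + (7)*(0) + (6)*(-6) = 4
= [[-4, 44], [34, 116], [88, 4]]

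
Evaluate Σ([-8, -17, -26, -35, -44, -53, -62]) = (-8) + (-17) + (-26) + (-35) + (-44) + (-53) + (-62)
= -245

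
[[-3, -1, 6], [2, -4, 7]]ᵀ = [[-3, 2], [-1, -4], [6, 7]]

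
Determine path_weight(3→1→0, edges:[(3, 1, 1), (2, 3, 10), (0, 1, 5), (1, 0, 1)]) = w(3→1)=1 + w(1→0)=1
= 2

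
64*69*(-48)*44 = -9326592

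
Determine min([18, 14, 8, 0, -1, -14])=-14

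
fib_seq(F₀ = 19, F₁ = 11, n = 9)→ F_2 = F_1 + F_0 = 30
F_3 = F_2 + F_1 = 41
F_4 = F_3 + F_2 = 71
...
= [19, 11, 30, 41, 71, 112, 183, 295, 478]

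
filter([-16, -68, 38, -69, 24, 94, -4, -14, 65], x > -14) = [38, 24, 94, -4, 65]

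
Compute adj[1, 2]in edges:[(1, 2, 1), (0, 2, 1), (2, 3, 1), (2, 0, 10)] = 1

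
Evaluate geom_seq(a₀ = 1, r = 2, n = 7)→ [1, 2, 4, 8, 16, 32, 64]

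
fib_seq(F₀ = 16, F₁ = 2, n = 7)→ [16, 2, 18, 20, 38, 58, 96]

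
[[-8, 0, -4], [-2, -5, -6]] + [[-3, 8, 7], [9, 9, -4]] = [[-11, 8, 3], [7, 4, -10]]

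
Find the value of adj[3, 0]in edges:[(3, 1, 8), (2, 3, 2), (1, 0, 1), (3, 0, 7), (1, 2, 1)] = 7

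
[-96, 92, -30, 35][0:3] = [-96, 92, -30]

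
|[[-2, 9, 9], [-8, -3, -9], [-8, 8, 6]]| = 180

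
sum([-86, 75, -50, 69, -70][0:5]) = -62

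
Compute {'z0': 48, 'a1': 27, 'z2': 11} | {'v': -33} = {'z0': 48, 'a1': 27, 'z2': 11, 'v': -33}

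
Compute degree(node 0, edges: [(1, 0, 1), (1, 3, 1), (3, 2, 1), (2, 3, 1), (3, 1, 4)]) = 1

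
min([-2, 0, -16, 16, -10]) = -16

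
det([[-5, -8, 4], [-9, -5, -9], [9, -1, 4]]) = (1)*(-5)*det([[-5, -9], [-1, 4]]) + (-1)*(-8)*det([[-9, -9], [9, 4]]) + (1)*(4)*det([[-9, -5], [9, -1]])
= 145 + 360 + 216
= 721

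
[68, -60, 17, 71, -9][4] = -9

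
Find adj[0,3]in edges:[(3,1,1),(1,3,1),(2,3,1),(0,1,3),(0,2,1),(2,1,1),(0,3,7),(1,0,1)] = 7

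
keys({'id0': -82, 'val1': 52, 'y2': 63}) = ['id0', 'val1', 'y2']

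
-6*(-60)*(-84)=-30240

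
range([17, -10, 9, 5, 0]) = 27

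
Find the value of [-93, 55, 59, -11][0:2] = [-93, 55]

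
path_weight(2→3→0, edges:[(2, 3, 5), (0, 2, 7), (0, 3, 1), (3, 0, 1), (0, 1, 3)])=6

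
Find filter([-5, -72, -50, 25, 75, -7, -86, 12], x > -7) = keep x where x > -7: -5✓, -72✗, -50✗, 25✓, 75✓, -7✗, -86✗, 12✓
= [-5, 25, 75, 12]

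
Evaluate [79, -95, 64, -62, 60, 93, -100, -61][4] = 60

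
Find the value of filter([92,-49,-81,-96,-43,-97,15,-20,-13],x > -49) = [92, -43, 15, -20, -13]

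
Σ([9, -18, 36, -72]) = -45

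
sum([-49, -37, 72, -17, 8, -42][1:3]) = 35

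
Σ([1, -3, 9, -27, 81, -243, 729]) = 1 + -3 + 9 + -27 + 81 + -243 + 729
= 547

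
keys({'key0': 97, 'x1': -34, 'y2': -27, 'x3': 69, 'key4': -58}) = ['key0', 'x1', 'y2', 'x3', 'key4']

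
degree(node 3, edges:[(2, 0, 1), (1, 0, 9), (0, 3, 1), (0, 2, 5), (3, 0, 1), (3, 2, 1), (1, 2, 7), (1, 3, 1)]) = incident: (0,3), (3,0), (3,2), (1,3)
= 4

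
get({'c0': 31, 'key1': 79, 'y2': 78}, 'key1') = 79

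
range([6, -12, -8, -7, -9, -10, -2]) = 18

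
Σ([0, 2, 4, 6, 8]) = 20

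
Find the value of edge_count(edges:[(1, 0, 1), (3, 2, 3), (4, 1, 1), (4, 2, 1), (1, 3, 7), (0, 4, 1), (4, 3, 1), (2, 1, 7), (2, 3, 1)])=9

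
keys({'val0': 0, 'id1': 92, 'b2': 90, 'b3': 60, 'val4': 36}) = ['val0', 'id1', 'b2', 'b3', 'val4']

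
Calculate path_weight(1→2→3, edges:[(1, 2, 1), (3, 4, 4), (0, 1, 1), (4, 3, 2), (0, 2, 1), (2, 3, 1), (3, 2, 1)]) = w(1→2)=1 + w(2→3)=1
= 2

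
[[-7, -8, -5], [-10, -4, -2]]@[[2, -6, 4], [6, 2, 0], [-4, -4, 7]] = [[-42, 46, -63], [-36, 60, -54]]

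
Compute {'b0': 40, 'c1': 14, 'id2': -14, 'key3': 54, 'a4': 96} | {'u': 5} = {'b0': 40, 'c1': 14, 'id2': -14, 'key3': 54, 'a4': 96, 'u': 5}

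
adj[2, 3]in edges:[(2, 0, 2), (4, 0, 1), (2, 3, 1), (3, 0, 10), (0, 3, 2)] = 1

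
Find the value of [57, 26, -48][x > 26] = [57]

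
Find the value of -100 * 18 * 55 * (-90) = 8910000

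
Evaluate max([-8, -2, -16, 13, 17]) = 17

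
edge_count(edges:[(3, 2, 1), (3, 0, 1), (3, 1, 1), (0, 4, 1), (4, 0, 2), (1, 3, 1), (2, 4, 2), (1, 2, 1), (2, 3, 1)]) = 9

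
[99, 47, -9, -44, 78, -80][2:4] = [-9, -44]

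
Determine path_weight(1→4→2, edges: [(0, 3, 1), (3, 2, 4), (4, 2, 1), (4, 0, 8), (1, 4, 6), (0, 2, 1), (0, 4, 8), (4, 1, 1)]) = 7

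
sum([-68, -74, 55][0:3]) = slice → [-68, -74, 55]
(-68) + (-74) + 55
= -87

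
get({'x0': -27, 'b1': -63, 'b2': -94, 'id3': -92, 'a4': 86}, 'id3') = -92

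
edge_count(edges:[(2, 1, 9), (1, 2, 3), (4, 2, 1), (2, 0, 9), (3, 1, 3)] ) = 5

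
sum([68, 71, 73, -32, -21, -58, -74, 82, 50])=159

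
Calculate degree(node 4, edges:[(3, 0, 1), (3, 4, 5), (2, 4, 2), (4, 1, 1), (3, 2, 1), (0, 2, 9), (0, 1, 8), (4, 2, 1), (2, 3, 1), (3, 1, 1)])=incident: (3,4), (2,4), (4,1), (4,2)
= 4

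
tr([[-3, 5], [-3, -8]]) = -11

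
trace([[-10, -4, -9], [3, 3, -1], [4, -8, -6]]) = -13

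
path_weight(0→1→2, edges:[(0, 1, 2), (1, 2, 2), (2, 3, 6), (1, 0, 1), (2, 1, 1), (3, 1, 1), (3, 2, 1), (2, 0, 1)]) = w(0→1)=2 + w(1→2)=2
= 4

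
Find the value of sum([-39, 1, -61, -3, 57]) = -45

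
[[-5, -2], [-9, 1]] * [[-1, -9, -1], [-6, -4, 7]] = C[0][0] = (-5)*(-1) + (-2)*(-6) = 17
C[0][1] = (-5)*(-9) + (-2)*(-4) = 53
C[0][2] = (-5)*(-1) + (-2)*(7) = -9
C[1][0] = (-9)*(-1) + (1)*(-6) = 3
C[1][1] = (-9)*(-9) + (1)*(-4) = 77
C[1][2] = (-9)*(-1) + (1)*(7) = 16
= [[17, 53, -9], [3, 77, 16]]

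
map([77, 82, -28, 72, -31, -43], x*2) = [154, 164, -56, 144, -62, -86]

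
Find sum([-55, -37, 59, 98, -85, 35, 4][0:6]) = 15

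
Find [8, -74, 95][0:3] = [8, -74, 95]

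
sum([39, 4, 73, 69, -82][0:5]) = 103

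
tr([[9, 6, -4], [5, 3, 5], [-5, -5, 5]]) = 17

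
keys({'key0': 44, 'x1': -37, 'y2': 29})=['key0', 'x1', 'y2']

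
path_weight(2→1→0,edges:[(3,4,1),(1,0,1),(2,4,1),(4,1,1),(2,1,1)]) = w(2→1)=1 + w(1→0)=1
= 2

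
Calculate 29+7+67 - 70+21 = 54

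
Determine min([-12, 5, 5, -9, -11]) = -12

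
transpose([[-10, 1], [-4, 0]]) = [[-10, -4], [1, 0]]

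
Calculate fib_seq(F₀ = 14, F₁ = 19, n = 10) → F_2 = F_1 + F_0 = 33
F_3 = F_2 + F_1 = 52
F_4 = F_3 + F_2 = 85
...
= [14, 19, 33, 52, 85, 137, 222, 359, 581, 940]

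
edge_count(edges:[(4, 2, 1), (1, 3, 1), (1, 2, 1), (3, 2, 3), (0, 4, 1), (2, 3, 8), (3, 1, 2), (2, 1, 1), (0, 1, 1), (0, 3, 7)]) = 10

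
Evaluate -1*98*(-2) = 196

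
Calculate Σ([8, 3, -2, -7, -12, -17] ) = 8 + 3 + (-2) + (-7) + (-12) + (-17)
= -27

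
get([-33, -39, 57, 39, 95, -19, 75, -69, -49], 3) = 39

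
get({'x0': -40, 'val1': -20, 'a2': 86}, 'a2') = 86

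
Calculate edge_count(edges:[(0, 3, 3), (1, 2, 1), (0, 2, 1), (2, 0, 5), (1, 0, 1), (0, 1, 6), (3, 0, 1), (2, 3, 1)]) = 8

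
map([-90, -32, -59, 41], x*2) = [-180, -64, -118, 82]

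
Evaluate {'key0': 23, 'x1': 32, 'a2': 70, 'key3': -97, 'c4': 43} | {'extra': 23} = {'key0': 23, 'x1': 32, 'a2': 70, 'key3': -97, 'c4': 43, 'extra': 23}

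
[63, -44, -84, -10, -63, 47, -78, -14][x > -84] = keep x where x > -84: 63✓, -44✓, -84✗, -10✓, -63✓, 47✓, -78✓, -14✓
= [63, -44, -10, -63, 47, -78, -14]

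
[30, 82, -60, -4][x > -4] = keep x where x > -4: 30✓, 82✓, -60✗, -4✗
= [30, 82]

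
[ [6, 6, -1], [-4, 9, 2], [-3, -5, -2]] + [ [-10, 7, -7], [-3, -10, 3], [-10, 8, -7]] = [[-4, 13, -8], [-7, -1, 5], [-13, 3, -9]]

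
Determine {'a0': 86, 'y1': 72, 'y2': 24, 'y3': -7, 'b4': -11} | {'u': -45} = {'a0': 86, 'y1': 72, 'y2': 24, 'y3': -7, 'b4': -11, 'u': -45}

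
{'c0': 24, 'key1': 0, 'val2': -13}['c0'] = 24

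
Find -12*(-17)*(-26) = -5304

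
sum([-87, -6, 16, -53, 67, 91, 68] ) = 96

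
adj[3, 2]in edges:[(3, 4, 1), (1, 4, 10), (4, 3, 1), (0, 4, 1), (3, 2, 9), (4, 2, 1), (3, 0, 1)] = 9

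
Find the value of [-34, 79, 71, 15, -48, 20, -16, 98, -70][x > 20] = keep x where x > 20: -34✗, 79✓, 71✓, 15✗, -48✗, 20✗, -16✗, 98✓, -70✗
= [79, 71, 98]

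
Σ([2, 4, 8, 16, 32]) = 2 + 4 + 8 + 16 + 32
= 62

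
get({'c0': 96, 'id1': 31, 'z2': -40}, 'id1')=31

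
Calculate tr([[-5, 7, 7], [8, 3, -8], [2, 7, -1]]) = -3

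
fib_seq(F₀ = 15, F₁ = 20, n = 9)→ [15, 20, 35, 55, 90, 145, 235, 380, 615]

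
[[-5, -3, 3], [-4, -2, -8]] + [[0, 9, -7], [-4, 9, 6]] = [[-5, 6, -4], [-8, 7, -2]]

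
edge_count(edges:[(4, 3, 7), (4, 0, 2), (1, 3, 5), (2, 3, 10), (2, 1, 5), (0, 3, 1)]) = 6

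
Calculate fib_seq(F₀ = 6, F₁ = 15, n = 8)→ F_2 = F_1 + F_0 = 21
F_3 = F_2 + F_1 = 36
F_4 = F_3 + F_2 = 57
...
= [6, 15, 21, 36, 57, 93, 150, 243]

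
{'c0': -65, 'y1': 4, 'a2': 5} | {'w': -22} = {'c0': -65, 'y1': 4, 'a2': 5, 'w': -22}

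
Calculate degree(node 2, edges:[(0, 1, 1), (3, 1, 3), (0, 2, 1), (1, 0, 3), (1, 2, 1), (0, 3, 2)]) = 2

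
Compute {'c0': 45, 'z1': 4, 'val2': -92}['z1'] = 4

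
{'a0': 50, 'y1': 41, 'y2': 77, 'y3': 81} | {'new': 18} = {'a0': 50, 'y1': 41, 'y2': 77, 'y3': 81, 'new': 18}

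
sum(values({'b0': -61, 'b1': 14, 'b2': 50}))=(-61) + 14 + 50
= 3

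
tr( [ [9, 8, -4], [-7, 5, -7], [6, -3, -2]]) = diagonal: 9 + 5 + (-2)
= 12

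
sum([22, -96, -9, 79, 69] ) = 65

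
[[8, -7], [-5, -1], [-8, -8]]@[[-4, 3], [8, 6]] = C[0][0] = (8)*(-4) + (-7)*(8) = -88
C[0][1] = (8)*(3) + (-7)*(6) = -18
C[1][0] = (-5)*(-4) + (-1)*(8) = 12
C[1][1] = (-5)*(3) + (-1)*(6) = -21
C[2][0] = (-8)*(-4) + (-8)*(8) = -32
C[2][1] = (-8)*(3) + (-8)*(6) = -72
= [[-88, -18], [12, -21], [-32, -72]]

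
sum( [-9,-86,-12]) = -107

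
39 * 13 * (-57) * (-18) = 520182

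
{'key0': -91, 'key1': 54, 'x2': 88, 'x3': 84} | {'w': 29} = {'key0': -91, 'key1': 54, 'x2': 88, 'x3': 84, 'w': 29}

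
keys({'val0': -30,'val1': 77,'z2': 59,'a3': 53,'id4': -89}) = ['val0', 'val1', 'z2', 'a3', 'id4']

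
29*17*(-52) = -25636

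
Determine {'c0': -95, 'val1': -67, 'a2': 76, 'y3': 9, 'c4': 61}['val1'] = -67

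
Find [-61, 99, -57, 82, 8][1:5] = [99, -57, 82, 8]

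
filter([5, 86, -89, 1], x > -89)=keep x where x > -89: 5✓, 86✓, -89✗, 1✓
= [5, 86, 1]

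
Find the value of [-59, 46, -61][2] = -61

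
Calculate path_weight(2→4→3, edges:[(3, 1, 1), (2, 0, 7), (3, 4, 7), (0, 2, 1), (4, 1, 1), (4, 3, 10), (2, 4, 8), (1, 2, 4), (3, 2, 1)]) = 18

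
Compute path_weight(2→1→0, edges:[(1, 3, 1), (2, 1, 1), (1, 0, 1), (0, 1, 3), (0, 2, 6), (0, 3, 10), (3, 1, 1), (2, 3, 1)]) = w(2→1)=1 + w(1→0)=1
= 2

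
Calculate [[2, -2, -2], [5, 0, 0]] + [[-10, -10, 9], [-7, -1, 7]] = [[-8, -12, 7], [-2, -1, 7]]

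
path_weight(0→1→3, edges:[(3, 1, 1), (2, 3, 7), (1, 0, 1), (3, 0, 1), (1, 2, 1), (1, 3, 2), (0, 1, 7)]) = w(0→1)=7 + w(1→3)=2
= 9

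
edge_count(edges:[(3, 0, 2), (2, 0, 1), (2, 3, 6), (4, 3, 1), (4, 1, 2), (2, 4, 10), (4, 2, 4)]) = 7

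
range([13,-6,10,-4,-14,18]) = 32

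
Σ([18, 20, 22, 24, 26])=18 + 20 + 22 + 24 + 26
= 110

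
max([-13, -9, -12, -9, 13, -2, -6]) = 13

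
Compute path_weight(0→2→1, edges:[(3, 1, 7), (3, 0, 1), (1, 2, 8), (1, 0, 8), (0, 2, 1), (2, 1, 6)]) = 7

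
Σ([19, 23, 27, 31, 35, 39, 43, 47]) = 264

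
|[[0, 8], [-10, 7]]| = (0)*(7) - (8)*(-10)
= 80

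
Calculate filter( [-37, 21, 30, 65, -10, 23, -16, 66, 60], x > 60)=[65, 66]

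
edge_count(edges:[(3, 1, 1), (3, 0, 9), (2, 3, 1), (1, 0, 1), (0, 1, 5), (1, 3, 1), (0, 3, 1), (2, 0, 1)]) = 8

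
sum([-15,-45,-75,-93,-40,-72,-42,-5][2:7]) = -322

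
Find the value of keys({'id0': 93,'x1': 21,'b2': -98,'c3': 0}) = ['id0', 'x1', 'b2', 'c3']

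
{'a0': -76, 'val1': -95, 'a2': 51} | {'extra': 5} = {'a0': -76, 'val1': -95, 'a2': 51, 'extra': 5}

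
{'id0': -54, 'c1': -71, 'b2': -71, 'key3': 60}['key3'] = 60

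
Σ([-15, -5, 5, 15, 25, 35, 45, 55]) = 160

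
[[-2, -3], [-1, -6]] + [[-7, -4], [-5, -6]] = [[-9, -7], [-6, -12]]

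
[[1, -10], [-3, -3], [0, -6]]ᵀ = [[1, -3, 0], [-10, -3, -6]]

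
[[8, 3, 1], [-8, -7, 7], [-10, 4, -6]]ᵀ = [[8, -8, -10], [3, -7, 4], [1, 7, -6]]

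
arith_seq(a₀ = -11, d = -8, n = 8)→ [-11, -19, -27, -35, -43, -51, -59, -67]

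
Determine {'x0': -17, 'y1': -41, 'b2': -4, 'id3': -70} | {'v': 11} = {'x0': -17, 'y1': -41, 'b2': -4, 'id3': -70, 'v': 11}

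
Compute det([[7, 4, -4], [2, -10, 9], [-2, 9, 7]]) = (1)*(7)*det([[-10, 9], [9, 7]]) + (-1)*(4)*det([[2, 9], [-2, 7]]) + (1)*(-4)*det([[2, -10], [-2, 9]])
= -1057 + -128 + 8
= -1177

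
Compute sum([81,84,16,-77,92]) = 196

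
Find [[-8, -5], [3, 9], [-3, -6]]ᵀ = [[-8, 3, -3], [-5, 9, -6]]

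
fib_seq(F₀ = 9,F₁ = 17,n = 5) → F_2 = F_1 + F_0 = 26
F_3 = F_2 + F_1 = 43
F_4 = F_3 + F_2 = 69
= [9, 17, 26, 43, 69]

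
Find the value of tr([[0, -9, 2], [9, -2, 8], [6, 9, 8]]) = 6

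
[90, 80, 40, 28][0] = 90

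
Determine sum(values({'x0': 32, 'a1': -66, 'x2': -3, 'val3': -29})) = -66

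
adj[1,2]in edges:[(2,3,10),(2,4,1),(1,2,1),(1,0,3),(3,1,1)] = 1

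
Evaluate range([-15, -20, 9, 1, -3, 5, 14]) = 34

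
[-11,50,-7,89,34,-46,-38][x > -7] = keep x where x > -7: -11✗, 50✓, -7✗, 89✓, 34✓, -46✗, -38✗
= [50, 89, 34]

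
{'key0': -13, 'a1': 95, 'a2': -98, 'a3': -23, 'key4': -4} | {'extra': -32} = {'key0': -13, 'a1': 95, 'a2': -98, 'a3': -23, 'key4': -4, 'extra': -32}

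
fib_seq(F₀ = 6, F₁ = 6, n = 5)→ F_2 = F_1 + F_0 = 12
F_3 = F_2 + F_1 = 18
F_4 = F_3 + F_2 = 30
= [6, 6, 12, 18, 30]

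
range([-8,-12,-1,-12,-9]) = 11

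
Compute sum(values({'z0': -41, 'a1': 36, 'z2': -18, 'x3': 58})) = 35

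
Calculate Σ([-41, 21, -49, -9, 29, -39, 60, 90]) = (-41) + 21 + (-49) + (-9) + 29 + (-39) + 60 + 90
= 62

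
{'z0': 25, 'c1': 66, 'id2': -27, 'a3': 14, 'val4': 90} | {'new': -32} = {'z0': 25, 'c1': 66, 'id2': -27, 'a3': 14, 'val4': 90, 'new': -32}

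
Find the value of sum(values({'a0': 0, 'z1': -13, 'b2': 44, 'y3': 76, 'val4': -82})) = 0 + (-13) + 44 + 76 + (-82)
= 25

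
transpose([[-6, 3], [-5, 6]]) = [[-6, -5], [3, 6]]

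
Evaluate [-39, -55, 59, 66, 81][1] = -55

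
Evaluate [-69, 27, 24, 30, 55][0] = -69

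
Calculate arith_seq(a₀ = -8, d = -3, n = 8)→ a_0 = -8 + 0*-3 = -8
a_1 = -8 + 1*-3 = -11
a_2 = -8 + 2*-3 = -14
...
= [-8, -11, -14, -17, -20, -23, -26, -29]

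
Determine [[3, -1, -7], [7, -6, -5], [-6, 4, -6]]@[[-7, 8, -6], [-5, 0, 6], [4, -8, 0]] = [[-44, 80, -24], [-39, 96, -78], [-2, 0, 60]]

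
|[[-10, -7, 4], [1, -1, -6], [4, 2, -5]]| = -13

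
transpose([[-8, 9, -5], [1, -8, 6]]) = [[-8, 1], [9, -8], [-5, 6]]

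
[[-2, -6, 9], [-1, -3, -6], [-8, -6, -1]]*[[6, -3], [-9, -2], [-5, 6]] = [[-3, 72], [51, -27], [11, 30]]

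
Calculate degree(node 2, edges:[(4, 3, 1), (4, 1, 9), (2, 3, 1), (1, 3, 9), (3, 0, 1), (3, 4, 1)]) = 1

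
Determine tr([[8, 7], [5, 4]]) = diagonal: 8 + 4
= 12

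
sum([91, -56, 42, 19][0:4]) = 96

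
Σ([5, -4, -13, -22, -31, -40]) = -105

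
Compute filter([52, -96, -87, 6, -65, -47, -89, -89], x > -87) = keep x where x > -87: 52✓, -96✗, -87✗, 6✓, -65✓, -47✓, -89✗, -89✗
= [52, 6, -65, -47]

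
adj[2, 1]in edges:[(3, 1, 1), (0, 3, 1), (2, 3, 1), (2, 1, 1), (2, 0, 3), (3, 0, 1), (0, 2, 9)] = 1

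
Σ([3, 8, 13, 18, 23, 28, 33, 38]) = 164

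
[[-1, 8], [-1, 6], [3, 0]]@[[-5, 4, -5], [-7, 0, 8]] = C[0][0] = (-1)*(-5) + (8)*(-7) = -51
C[0][1] = (-1)*(4) + (8)*(0) = -4
C[0][2] = (-1)*(-5) + (8)*(8) = 69
C[1][0] = (-1)*(-5) + (6)*(-7) = -37
C[1][1] = (-1)*(4) + (6)*(0) = -4
C[1][2] = (-1)*(-5) + (6)*(8) = 53
... (3 more cells)
= [[-51, -4, 69], [-37, -4, 53], [-15, 12, -15]]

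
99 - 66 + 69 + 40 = 142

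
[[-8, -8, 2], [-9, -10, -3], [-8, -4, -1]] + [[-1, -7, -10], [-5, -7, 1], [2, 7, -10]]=[[-9, -15, -8], [-14, -17, -2], [-6, 3, -11]]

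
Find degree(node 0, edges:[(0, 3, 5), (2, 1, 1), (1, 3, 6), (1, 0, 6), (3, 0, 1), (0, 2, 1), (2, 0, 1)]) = 5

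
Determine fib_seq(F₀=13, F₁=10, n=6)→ [13, 10, 23, 33, 56, 89]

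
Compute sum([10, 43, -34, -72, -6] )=-59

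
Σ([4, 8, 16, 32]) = 60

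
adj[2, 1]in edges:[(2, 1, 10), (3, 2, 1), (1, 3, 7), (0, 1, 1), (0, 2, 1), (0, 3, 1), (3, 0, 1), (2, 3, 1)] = 10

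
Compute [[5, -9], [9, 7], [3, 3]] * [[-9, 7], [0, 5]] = C[0][0] = (5)*(-9) + (-9)*(0) = -45
C[0][1] = (5)*(7) + (-9)*(5) = -10
C[1][0] = (9)*(-9) + (7)*(0) = -81
C[1][1] = (9)*(7) + (7)*(5) = 98
C[2][0] = (3)*(-9) + (3)*(0) = -27
C[2][1] = (3)*(7) + (3)*(5) = 36
= [[-45, -10], [-81, 98], [-27, 36]]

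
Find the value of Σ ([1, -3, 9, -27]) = -20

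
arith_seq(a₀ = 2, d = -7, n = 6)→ [2, -5, -12, -19, -26, -33]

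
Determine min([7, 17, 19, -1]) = -1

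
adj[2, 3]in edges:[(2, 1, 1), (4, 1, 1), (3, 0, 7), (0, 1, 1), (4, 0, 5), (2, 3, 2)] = 2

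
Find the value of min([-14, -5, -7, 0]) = -14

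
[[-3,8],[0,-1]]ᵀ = [[-3, 0], [8, -1]]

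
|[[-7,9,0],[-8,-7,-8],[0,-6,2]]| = 578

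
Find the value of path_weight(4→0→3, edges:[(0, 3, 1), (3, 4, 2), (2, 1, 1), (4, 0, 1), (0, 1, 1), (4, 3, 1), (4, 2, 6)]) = w(4→0)=1 + w(0→3)=1
= 2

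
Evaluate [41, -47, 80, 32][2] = 80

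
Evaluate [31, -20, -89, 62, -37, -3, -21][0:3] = [31, -20, -89]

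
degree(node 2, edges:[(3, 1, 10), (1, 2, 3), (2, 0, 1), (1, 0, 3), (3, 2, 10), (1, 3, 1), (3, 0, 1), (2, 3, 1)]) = incident: (1,2), (2,0), (3,2), (2,3)
= 4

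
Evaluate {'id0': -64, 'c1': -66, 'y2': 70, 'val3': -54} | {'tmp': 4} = {'id0': -64, 'c1': -66, 'y2': 70, 'val3': -54, 'tmp': 4}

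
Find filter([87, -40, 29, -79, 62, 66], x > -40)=keep x where x > -40: 87✓, -40✗, 29✓, -79✗, 62✓, 66✓
= [87, 29, 62, 66]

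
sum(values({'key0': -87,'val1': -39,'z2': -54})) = (-87) + (-39) + (-54)
= -180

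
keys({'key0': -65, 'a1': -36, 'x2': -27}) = ['key0', 'a1', 'x2']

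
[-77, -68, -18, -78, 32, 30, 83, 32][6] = 83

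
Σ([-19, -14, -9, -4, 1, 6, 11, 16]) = -12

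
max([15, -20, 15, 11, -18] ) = 15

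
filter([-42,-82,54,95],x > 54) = keep x where x > 54: -42✗, -82✗, 54✗, 95✓
= [95]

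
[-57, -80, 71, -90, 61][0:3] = [-57, -80, 71]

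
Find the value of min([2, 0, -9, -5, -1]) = -9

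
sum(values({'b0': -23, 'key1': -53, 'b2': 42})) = (-23) + (-53) + 42
= -34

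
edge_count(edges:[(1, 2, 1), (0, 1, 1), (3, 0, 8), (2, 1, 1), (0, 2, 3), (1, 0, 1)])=6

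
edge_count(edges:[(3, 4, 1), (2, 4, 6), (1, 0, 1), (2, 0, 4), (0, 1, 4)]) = 5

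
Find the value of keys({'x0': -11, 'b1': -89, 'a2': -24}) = ['x0', 'b1', 'a2']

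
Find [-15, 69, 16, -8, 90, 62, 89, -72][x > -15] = [69, 16, -8, 90, 62, 89]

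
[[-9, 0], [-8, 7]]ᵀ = [[-9, -8], [0, 7]]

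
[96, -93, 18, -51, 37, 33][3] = -51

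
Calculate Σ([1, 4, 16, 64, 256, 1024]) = 1 + 4 + 16 + 64 + 256 + 1024
= 1365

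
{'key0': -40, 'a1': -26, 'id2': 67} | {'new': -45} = {'key0': -40, 'a1': -26, 'id2': 67, 'new': -45}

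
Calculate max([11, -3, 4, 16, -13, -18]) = 16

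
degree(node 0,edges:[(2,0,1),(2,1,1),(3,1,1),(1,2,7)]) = incident: (2,0)
= 1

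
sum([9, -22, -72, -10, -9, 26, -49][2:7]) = -114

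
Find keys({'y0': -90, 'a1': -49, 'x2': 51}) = ['y0', 'a1', 'x2']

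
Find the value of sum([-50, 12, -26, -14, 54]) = (-50) + 12 + (-26) + (-14) + 54
= -24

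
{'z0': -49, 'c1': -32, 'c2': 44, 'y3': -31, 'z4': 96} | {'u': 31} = {'z0': -49, 'c1': -32, 'c2': 44, 'y3': -31, 'z4': 96, 'u': 31}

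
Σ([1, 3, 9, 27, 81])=1 + 3 + 9 + 27 + 81
= 121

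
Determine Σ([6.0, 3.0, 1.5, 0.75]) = 11.25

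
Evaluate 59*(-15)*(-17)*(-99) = -1489455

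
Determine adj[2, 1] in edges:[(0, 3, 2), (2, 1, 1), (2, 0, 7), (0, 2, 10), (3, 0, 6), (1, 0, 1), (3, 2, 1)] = 1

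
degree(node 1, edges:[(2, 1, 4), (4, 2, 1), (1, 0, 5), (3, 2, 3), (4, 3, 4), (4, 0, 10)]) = 2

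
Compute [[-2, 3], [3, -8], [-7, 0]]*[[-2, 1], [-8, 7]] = C[0][0] = (-2)*(-2) + (3)*(-8) = -20
C[0][1] = (-2)*(1) + (3)*(7) = 19
C[1][0] = (3)*(-2) + (-8)*(-8) = 58
C[1][1] = (3)*(1) + (-8)*(7) = -53
C[2][0] = (-7)*(-2) + (0)*(-8) = 14
C[2][1] = (-7)*(1) + (0)*(7) = -7
= [[-20, 19], [58, -53], [14, -7]]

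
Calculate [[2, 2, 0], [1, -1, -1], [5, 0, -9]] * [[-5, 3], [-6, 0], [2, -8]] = C[0][0] = (2)*(-5) + (2)*(-6) + (0)*(2) = -22
C[0][1] = (2)*(3) + (2)*(0) + (0)*(-8) = 6
C[1][0] = (1)*(-5) + (-1)*(-6) + (-1)*(2) = -1
C[1][1] = (1)*(3) + (-1)*(0) + (-1)*(-8) = 11
C[2][0] = (5)*(-5) + (0)*(-6) + (-9)*(2) = -43
C[2][1] = (5)*(3) + (0)*(0) + (-9)*(-8) = 87
= [[-22, 6], [-1, 11], [-43, 87]]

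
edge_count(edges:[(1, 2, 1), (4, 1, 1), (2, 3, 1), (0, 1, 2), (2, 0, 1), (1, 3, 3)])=6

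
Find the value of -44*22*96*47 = -4367616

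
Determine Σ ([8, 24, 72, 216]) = 8 + 24 + 72 + 216
= 320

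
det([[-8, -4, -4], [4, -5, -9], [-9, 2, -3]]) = -488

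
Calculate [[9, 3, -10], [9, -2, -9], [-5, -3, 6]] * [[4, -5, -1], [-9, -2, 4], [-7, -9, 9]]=[[79, 39, -87], [117, 40, -98], [-35, -23, 47]]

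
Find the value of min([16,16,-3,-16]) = -16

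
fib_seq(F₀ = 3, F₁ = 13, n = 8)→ [3, 13, 16, 29, 45, 74, 119, 193]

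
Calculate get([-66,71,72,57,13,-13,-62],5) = -13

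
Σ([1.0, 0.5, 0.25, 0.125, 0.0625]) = 1.9375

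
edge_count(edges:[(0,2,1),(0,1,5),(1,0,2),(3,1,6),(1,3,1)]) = 5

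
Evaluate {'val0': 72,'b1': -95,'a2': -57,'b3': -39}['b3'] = -39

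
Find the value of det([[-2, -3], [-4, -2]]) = -8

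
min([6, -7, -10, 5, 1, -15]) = -15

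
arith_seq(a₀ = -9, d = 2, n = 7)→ [-9, -7, -5, -3, -1, 1, 3]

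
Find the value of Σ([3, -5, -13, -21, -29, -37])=3 + (-5) + (-13) + (-21) + (-29) + (-37)
= -102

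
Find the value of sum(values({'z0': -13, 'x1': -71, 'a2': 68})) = -16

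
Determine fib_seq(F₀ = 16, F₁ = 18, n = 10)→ F_2 = F_1 + F_0 = 34
F_3 = F_2 + F_1 = 52
F_4 = F_3 + F_2 = 86
...
= [16, 18, 34, 52, 86, 138, 224, 362, 586, 948]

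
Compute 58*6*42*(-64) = -935424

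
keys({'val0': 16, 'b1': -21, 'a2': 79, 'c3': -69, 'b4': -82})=['val0', 'b1', 'a2', 'c3', 'b4']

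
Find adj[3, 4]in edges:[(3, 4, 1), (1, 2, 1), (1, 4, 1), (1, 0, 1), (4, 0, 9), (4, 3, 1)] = 1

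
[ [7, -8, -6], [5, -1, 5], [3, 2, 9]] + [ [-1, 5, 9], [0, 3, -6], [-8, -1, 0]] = [[6, -3, 3], [5, 2, -1], [-5, 1, 9]]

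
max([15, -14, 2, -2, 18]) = 18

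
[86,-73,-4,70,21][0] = 86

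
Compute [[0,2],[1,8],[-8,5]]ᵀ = [[0, 1, -8], [2, 8, 5]]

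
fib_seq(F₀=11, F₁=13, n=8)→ F_2 = F_1 + F_0 = 24
F_3 = F_2 + F_1 = 37
F_4 = F_3 + F_2 = 61
...
= [11, 13, 24, 37, 61, 98, 159, 257]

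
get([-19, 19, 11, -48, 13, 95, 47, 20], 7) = 20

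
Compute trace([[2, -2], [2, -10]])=-8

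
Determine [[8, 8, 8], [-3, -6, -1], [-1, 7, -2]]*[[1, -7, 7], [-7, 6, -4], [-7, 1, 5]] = [[-104, 0, 64], [46, -16, -2], [-36, 47, -45]]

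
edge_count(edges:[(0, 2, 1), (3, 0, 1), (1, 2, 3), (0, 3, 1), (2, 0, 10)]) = 5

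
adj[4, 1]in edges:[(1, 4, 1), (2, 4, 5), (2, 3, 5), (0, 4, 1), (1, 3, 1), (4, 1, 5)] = 5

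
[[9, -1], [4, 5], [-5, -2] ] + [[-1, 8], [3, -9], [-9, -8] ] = [[8, 7], [7, -4], [-14, -10]]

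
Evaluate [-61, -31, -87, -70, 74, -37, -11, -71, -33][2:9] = [-87, -70, 74, -37, -11, -71, -33]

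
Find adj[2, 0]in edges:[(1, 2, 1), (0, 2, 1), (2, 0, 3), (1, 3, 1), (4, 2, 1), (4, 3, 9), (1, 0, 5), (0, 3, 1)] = 3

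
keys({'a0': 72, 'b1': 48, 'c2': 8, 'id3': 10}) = ['a0', 'b1', 'c2', 'id3']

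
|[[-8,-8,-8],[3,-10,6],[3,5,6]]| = 360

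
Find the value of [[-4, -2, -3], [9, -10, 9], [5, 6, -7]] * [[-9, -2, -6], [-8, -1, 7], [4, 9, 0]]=C[0][0] = (-4)*(-9) + (-2)*(-8) + (-3)*(4) = 40
C[0][1] = (-4)*(-2) + (-2)*(-1) + (-3)*(9) = -17
C[0][2] = (-4)*(-6) + (-2)*(7) + (-3)*(0) = 10
C[1][0] = (9)*(-9) + (-10)*(-8) + (9)*(4) = 35
C[1][1] = (9)*(-2) + (-10)*(-1) + (9)*(9) = 73
C[1][2] = (9)*(-6) + (-10)*(7) + (9)*(0) = -124
... (3 more cells)
= [[40, -17, 10], [35, 73, -124], [-121, -79, 12]]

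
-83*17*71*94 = -9417014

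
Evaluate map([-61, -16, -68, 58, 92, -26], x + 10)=-61+10=-51, -16+10=-6, -68+10=-58, 58+10=68, 92+10=102, -26+10=-16
= [-51, -6, -58, 68, 102, -16]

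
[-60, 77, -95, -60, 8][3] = -60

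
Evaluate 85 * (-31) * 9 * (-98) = 2324070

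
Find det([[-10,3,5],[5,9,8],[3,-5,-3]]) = (1)*(-10)*det([[9, 8], [-5, -3]]) + (-1)*(3)*det([[5, 8], [3, -3]]) + (1)*(5)*det([[5, 9], [3, -5]])
= -130 + 117 + -260
= -273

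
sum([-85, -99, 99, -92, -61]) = -238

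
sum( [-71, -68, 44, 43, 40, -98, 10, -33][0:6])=-110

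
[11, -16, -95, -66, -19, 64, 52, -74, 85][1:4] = [-16, -95, -66]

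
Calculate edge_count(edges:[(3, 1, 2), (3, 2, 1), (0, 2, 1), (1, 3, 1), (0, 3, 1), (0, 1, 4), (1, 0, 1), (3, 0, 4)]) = 8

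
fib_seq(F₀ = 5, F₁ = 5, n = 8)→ F_2 = F_1 + F_0 = 10
F_3 = F_2 + F_1 = 15
F_4 = F_3 + F_2 = 25
...
= [5, 5, 10, 15, 25, 40, 65, 105]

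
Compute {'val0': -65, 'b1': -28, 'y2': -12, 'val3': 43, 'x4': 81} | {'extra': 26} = {'val0': -65, 'b1': -28, 'y2': -12, 'val3': 43, 'x4': 81, 'extra': 26}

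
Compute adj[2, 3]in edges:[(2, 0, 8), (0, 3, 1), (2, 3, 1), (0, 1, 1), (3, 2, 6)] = 1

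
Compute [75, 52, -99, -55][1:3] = [52, -99]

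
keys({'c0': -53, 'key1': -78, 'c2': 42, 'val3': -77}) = ['c0', 'key1', 'c2', 'val3']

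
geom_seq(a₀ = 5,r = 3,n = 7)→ a_0 = 5*3^0 = 5
a_1 = 5*3^1 = 15
a_2 = 5*3^2 = 45
...
= [5, 15, 45, 135, 405, 1215, 3645]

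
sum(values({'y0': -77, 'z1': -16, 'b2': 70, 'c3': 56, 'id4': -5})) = (-77) + (-16) + 70 + 56 + (-5)
= 28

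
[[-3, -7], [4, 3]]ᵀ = [[-3, 4], [-7, 3]]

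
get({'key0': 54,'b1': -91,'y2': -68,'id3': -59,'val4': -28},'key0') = 54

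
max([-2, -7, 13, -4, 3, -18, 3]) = 13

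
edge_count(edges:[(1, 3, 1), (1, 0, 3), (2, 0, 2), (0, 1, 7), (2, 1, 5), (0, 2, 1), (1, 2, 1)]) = 7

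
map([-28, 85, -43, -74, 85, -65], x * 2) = -28*2=-56, 85*2=170, -43*2=-86, -74*2=-148, 85*2=170, -65*2=-130
= [-56, 170, -86, -148, 170, -130]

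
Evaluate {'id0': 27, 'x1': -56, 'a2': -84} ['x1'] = -56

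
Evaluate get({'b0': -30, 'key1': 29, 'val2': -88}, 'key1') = 29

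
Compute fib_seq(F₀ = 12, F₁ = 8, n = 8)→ [12, 8, 20, 28, 48, 76, 124, 200]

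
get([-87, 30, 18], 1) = 30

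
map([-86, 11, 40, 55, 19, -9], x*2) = [-172, 22, 80, 110, 38, -18]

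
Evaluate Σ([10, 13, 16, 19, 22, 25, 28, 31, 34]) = 198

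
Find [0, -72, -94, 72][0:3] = [0, -72, -94]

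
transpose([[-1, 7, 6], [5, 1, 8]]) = [[-1, 5], [7, 1], [6, 8]]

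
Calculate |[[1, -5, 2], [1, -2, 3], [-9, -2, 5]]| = 116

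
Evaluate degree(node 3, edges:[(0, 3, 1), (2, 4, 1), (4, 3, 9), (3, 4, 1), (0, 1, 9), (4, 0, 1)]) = incident: (0,3), (4,3), (3,4)
= 3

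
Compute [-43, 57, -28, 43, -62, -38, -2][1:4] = [57, -28, 43]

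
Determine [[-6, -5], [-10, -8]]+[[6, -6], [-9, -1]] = [[0, -11], [-19, -9]]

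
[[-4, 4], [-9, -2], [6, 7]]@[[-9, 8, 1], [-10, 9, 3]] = [[-4, 4, 8], [101, -90, -15], [-124, 111, 27]]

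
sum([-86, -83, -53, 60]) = (-86) + (-83) + (-53) + 60
= -162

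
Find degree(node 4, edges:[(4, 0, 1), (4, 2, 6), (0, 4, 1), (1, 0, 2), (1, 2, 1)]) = 3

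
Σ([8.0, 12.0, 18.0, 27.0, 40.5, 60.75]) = 8.0 + 12.0 + 18.0 + 27.0 + 40.5 + 60.75
= 166.25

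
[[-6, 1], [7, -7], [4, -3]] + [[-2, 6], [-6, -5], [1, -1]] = [[-8, 7], [1, -12], [5, -4]]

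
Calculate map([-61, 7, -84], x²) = (-61)²=3721, (7)²=49, (-84)²=7056
= [3721, 49, 7056]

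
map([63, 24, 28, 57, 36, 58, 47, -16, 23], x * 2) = [126, 48, 56, 114, 72, 116, 94, -32, 46]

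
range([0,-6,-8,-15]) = 15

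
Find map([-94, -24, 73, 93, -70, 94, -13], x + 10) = [-84, -14, 83, 103, -60, 104, -3]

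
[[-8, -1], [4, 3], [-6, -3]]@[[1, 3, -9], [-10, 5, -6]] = [[2, -29, 78], [-26, 27, -54], [24, -33, 72]]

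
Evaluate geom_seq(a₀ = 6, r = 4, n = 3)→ a_0 = 6*4^0 = 6
a_1 = 6*4^1 = 24
a_2 = 6*4^2 = 96
= [6, 24, 96]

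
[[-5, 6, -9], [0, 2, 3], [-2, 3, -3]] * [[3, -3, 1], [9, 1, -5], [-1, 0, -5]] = C[0][0] = (-5)*(3) + (6)*(9) + (-9)*(-1) = 48
C[0][1] = (-5)*(-3) + (6)*(1) + (-9)*(0) = 21
C[0][2] = (-5)*(1) + (6)*(-5) + (-9)*(-5) = 10
C[1][0] = (0)*(3) + (2)*(9) + (3)*(-1) = 15
C[1][1] = (0)*(-3) + (2)*(1) + (3)*(0) = 2
C[1][2] = (0)*(1) + (2)*(-5) + (3)*(-5) = -25
... (3 more cells)
= [[48, 21, 10], [15, 2, -25], [24, 9, -2]]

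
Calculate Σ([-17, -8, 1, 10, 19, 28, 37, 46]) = (-17) + (-8) + 1 + 10 + 19 + 28 + 37 + 46
= 116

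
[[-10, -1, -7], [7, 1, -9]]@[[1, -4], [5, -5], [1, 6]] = C[0][0] = (-10)*(1) + (-1)*(5) + (-7)*(1) = -22
C[0][1] = (-10)*(-4) + (-1)*(-5) + (-7)*(6) = 3
C[1][0] = (7)*(1) + (1)*(5) + (-9)*(1) = 3
C[1][1] = (7)*(-4) + (1)*(-5) + (-9)*(6) = -87
= [[-22, 3], [3, -87]]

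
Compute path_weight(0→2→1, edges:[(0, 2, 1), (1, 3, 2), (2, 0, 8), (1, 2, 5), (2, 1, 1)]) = w(0→2)=1 + w(2→1)=1
= 2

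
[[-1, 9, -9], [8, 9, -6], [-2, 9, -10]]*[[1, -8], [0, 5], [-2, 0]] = C[0][0] = (-1)*(1) + (9)*(0) + (-9)*(-2) = 17
C[0][1] = (-1)*(-8) + (9)*(5) + (-9)*(0) = 53
C[1][0] = (8)*(1) + (9)*(0) + (-6)*(-2) = 20
C[1][1] = (8)*(-8) + (9)*(5) + (-6)*(0) = -19
C[2][0] = (-2)*(1) + (9)*(0) + (-10)*(-2) = 18
C[2][1] = (-2)*(-8) + (9)*(5) + (-10)*(0) = 61
= [[17, 53], [20, -19], [18, 61]]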